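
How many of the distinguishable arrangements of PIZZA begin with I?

With the first slot taken by I, it remains to arrange the other 4 letters (PZZA).
Those 4 letters have Z appearing twice, giving (4)!/(2!) = 12.

12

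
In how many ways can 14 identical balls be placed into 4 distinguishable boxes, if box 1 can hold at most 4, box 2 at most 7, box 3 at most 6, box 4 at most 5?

Without the upper bounds there are C(17,3) = 680 ways to split 14 among 4 boxes.
Subtract solutions that violate a single cap (substitute x_i' = x_i − (cap_i+1)): x_1 ≥ 5 gives C(12,3) = 220; x_2 ≥ 8 gives C(9,3) = 84; x_3 ≥ 7 gives C(10,3) = 120; x_4 ≥ 6 gives C(11,3) = 165. Together 589.
Add back pairs where two caps are both exceeded: 4 + 10 + 20 + 0 + 1 + 4 = 39.
By inclusion–exclusion the count is 680 − 589 + 39 = 130.

130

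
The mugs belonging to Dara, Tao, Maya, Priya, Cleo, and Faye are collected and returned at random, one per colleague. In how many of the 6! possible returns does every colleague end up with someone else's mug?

This is the derangement count D_6: permutations of 6 items with no fixed point.
By inclusion–exclusion this is Σ_{j=0}^{6} (−1)^j C(6,j)·(6−j)!.
Computing: 720 − 720 + 360 − 120 + 30 − 6 + 1 = 265.

265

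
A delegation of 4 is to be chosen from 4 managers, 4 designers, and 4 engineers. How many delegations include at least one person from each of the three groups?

Total 4-person selections from all 12: C(12,4) = 495.
Subtract selections that omit an entire group: no managers → C(8,4) = 70; no designers → C(8,4) = 70; no engineers → C(8,4) = 70.
Add back selections omitting two groups (i.e. drawn from a single group): C(4,4) + C(4,4) + C(4,4) = 3.
By inclusion–exclusion: 495 − 210 + 3 = 288.

288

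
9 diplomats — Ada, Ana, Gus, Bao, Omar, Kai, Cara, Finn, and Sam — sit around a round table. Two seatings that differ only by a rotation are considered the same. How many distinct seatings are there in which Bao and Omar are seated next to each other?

10080

Treat {Bao, Omar} as one unit (2 internal orders) and seat the resulting 8 units around the table: (7)! circular arrangements.
So 2 × (7)! = 2 × 5040 = 10080.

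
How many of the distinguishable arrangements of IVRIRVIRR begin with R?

Fix R in the first position and arrange the remaining 8 letters.
Those 8 letters have I appearing 3 times, R appearing 3 times, and V appearing twice, giving (8)!/(3!·3!·2!) = 560.

560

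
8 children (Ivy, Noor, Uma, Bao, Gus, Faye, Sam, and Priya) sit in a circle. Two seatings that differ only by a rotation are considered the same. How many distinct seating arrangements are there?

5040

Around a circle, 8 distinct people have 8!/8 = (7)! = 5040 rotationally distinct seatings.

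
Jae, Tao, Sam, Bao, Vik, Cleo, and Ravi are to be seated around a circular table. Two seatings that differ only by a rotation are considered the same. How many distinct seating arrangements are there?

Around a circle, 7 distinct people have 7!/7 = (6)! = 720 rotationally distinct seatings.

720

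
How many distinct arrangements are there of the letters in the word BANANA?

BANANA has 6 letters with A appearing 3 times and N appearing twice.
So there are 6! / (3!·2!) = 60 distinguishable arrangements.

60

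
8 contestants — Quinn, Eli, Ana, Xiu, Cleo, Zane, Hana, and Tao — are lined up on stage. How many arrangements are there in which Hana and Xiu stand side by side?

10080

Treat {Hana, Xiu} as a single unit. There are 7 units to order, and the pair itself can be ordered 2 ways.
That gives 2 × 7! = 2 × 5040 = 10080.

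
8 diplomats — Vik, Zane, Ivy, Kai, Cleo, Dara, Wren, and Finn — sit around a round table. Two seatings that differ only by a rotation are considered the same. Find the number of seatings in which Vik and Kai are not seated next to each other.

Without the restriction there are (7)! = 5040 seatings.
Those with Vik next to Kai: fuse the pair into one unit and seat 7 units around a circle — 2·(6)! = 1440.
Subtracting, 5040 − 1440 = 3600.

3600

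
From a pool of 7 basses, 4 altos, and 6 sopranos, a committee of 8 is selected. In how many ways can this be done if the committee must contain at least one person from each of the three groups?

With no constraint there are C(17,8) = 24310 possible selections.
Selections missing a whole group: no basses → C(10,8) = 45; no altos → C(13,8) = 1287; no sopranos → C(11,8) = 165.
Add back selections omitting two groups (i.e. drawn from a single group): C(7,8) + C(4,8) + C(6,8) = 0.
By inclusion–exclusion: 24310 − 1497 + 0 = 22813.

22813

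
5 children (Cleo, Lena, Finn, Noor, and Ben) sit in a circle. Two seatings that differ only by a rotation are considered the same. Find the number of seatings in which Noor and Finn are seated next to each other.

Glue Noor and Finn into a block (2 internal orders). Seating 4 units around a circle gives (3)! arrangements.
So 2 × (3)! = 2 × 6 = 12.

12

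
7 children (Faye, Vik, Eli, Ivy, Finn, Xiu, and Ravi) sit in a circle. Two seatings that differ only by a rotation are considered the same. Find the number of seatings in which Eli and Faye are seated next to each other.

240

Treat {Eli, Faye} as one unit (2 internal orders) and seat the resulting 6 units around the table: (5)! circular arrangements.
So 2 × (5)! = 2 × 120 = 240.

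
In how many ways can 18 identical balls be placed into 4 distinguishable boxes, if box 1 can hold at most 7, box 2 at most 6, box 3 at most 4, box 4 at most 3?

Without the upper bounds there are C(21,3) = 1330 ways to split 18 among 4 boxes.
Subtract solutions that violate a single cap (substitute x_i' = x_i − (cap_i+1)): x_1 ≥ 8 gives C(13,3) = 286; x_2 ≥ 7 gives C(14,3) = 364; x_3 ≥ 5 gives C(16,3) = 560; x_4 ≥ 4 gives C(17,3) = 680. Together 1890.
Add back pairs where two caps are both exceeded: 20 + 56 + 84 + 84 + 120 + 220 = 584.
Subtract triples: 0 + 0 + 4 + 10 = 14.
By inclusion–exclusion the count is 1330 − 1890 + 584 − 14 = 10.

10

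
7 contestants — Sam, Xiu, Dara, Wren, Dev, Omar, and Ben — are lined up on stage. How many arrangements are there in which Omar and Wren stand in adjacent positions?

1440

Place the 5 others and the Omar-Wren pair as 6 objects in a line; the pair has 2 internal arrangements.
So the count is 2·(6)! = 1440.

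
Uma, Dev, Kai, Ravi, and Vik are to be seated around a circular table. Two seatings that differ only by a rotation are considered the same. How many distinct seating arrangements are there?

24

Around a circle, 5 distinct people have 5!/5 = (4)! = 24 rotationally distinct seatings.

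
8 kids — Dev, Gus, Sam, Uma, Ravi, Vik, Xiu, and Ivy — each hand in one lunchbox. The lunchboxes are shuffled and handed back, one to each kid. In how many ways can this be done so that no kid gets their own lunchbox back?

14833

Count assignments avoiding every fixed point. For any j of the 8 kids fixed to their own lunchbox, the other 8−j can be arranged in (8−j)! ways.
By inclusion–exclusion this is Σ_{j=0}^{8} (−1)^j C(8,j)·(8−j)!.
Computing: 40320 − 40320 + 20160 − 6720 + 1680 − 336 + 56 − 8 + 1 = 14833.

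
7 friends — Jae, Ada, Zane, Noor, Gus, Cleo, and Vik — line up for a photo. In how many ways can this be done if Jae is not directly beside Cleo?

There are 7! = 5040 arrangements in all. If Jae and Cleo are adjacent, merging them into one block gives 2·(6)! = 1440 arrangements.
So 5040 − 1440 = 3600 arrangements keep them apart.

3600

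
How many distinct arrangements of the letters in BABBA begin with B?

6

Fix B in the first position and arrange the remaining 4 letters.
Those 4 letters have A appearing twice and B appearing twice, giving (4)!/(2!·2!) = 6.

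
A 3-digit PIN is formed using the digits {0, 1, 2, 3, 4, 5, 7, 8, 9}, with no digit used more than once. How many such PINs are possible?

With no repetition, fill the 3 digits in order: 9 choices, then 8, down to 7.
That product is 9 × 8 × 7 = 504.

504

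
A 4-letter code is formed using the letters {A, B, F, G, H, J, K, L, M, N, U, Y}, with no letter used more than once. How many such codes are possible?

11880

With no repetition, fill the 4 letters in order: 12 choices, then 11, down to 9.
That product is 12 × 11 × 10 × 9 = 11880.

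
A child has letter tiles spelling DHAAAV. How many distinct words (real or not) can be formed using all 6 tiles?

120

DHAAAV has 6 letters with A appearing 3 times.
So there are 6! / (3!) = 120 distinguishable arrangements.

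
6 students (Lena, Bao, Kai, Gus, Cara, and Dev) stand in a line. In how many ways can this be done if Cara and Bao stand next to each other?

Glue Cara and Bao into one block (2 internal orders), leaving 5 units to arrange in a row.
That gives 2 × 5! = 2 × 120 = 240.

240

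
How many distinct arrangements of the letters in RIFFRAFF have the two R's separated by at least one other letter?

630

Total arrangements of RIFFRAFF: 8!/(4!·2!) = 840.
If the two R's are adjacent, glue them into one block, leaving 7 items to arrange: (7)!/(4!) = 210 ways.
Subtracting, 840 − 210 = 630 arrangements keep the R's apart.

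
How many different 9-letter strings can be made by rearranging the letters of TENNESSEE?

TENNESSEE has 9 letters with E appearing 4 times, N appearing twice, and S appearing twice.
So there are 9! / (4!·2!·2!) = 3780 distinguishable arrangements.

3780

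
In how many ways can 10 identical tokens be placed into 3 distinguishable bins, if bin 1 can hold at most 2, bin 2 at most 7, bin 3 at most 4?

Ignoring the caps, the number of non-negative solutions to x_1+…+x_3 = 10 is C(12,2) = 66.
Subtract solutions that violate a single cap (substitute x_i' = x_i − (cap_i+1)): x_1 ≥ 3 gives C(9,2) = 36; x_2 ≥ 8 gives C(4,2) = 6; x_3 ≥ 5 gives C(7,2) = 21. Together 63.
Add back pairs where two caps are both exceeded: 0 + 6 + 0 = 6.
By inclusion–exclusion the count is 66 − 63 + 6 = 9.

9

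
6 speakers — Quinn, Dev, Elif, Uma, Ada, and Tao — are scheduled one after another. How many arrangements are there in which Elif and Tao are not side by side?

Of the 6! = 720 arrangements, those with Elif and Tao adjacent number 2 × 5! = 240 (treat the pair as a block with 2 internal orders).
Complementary counting: 720 − 240 = 480.

480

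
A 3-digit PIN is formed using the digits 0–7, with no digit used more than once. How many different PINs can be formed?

336

With no repetition, fill the 3 digits in order: 8 choices, then 7, down to 6.
8 × 7 × 6 = 336.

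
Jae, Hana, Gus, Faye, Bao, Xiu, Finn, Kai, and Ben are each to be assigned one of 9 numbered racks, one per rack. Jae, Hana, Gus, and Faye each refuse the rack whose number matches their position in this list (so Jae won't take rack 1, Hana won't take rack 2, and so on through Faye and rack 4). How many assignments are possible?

229080

Let Aᵢ (for 1 ≤ i ≤ 4) be the placements that put person i in their forbidden rack. Any j of these fix j positions, leaving (9−j)! ways to fill the rest, and there are C(4,j) ways to pick which j.
By inclusion–exclusion, the number of valid placements is Σ_{j=0}^{4} (−1)^j C(4,j)·(9−j)!.
Computing: 362880 − 161280 + 30240 − 2880 + 120 = 229080.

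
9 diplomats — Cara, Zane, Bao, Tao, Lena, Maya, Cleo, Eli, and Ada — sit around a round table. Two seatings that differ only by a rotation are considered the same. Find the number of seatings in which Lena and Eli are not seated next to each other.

30240

All circular seatings of 9 people number (8)! = 40320.
Seatings with Lena beside Eli: treat them as a block with 2 internal orders, giving 2 × (7)! = 10080.
Subtracting, 40320 − 10080 = 30240.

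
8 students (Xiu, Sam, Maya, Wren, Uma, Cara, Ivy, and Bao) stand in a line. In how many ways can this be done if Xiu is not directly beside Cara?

30240

Of the 8! = 40320 arrangements, those with Xiu and Cara adjacent number 2 × 7! = 10080 (treat the pair as a block with 2 internal orders).
Complementary counting: 40320 − 10080 = 30240.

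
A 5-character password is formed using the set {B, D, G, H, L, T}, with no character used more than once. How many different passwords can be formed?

720

This is a permutation of 5 out of 6: P(6,5) = 6!/1!.
That product is 6 × 5 × 4 × 3 × 2 = 720.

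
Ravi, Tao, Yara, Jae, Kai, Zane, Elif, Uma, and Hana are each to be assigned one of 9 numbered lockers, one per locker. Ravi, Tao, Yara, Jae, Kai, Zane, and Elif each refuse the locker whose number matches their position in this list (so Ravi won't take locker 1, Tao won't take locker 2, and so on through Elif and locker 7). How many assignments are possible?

Let Aᵢ (for 1 ≤ i ≤ 7) be the placements that put person i in their forbidden locker. Any j of these fix j positions, leaving (9−j)! ways to fill the rest, and there are C(7,j) ways to pick which j.
By inclusion–exclusion, the number of valid placements is Σ_{j=0}^{7} (−1)^j C(7,j)·(9−j)!.
Computing: 362880 − 282240 + 105840 − 25200 + 4200 − 504 + 42 − 2 = 165016.

165016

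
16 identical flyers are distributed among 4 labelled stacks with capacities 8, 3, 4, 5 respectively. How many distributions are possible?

34

By stars and bars, unrestricted non-negative solutions to x_1+…+x_4 = 16 number C(16+3,3) = 969.
Subtract solutions that violate a single cap (substitute x_i' = x_i − (cap_i+1)): x_1 ≥ 9 gives C(10,3) = 120; x_2 ≥ 4 gives C(15,3) = 455; x_3 ≥ 5 gives C(14,3) = 364; x_4 ≥ 6 gives C(13,3) = 286. Together 1225.
Add back pairs where two caps are both exceeded: 20 + 10 + 4 + 120 + 84 + 56 = 294.
Subtract triples: 0 + 0 + 0 + 4 = 4.
By inclusion–exclusion the count is 969 − 1225 + 294 − 4 = 34.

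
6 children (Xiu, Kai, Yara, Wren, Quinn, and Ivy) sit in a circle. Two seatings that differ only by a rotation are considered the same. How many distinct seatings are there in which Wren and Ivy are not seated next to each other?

72

Without the restriction there are (5)! = 120 seatings.
Seatings with Wren beside Ivy: treat them as a block with 2 internal orders, giving 2 × (4)! = 48.
Subtracting, 120 − 48 = 72.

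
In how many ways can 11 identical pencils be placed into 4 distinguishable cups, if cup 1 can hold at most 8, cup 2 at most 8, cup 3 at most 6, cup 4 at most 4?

225

Without the upper bounds there are C(14,3) = 364 ways to split 11 among 4 cups.
Subtract solutions that violate a single cap (substitute x_i' = x_i − (cap_i+1)): x_1 ≥ 9 gives C(5,3) = 10; x_2 ≥ 9 gives C(5,3) = 10; x_3 ≥ 7 gives C(7,3) = 35; x_4 ≥ 5 gives C(9,3) = 84. Together 139.
No two caps can be exceeded simultaneously, so the pair terms are all 0.
By inclusion–exclusion the count is 364 − 139 + 0 = 225.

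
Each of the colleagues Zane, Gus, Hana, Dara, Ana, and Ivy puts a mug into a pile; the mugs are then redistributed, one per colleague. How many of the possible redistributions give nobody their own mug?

265

This is the derangement count D_6: permutations of 6 items with no fixed point.
By inclusion–exclusion this is Σ_{j=0}^{6} (−1)^j C(6,j)·(6−j)!.
Computing: 720 − 720 + 360 − 120 + 30 − 6 + 1 = 265.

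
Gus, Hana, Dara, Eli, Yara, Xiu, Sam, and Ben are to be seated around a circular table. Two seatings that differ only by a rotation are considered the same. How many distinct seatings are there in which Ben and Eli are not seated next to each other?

All circular seatings of 8 people number (7)! = 5040.
Those with Ben next to Eli: fuse the pair into one unit and seat 7 units around a circle — 2·(6)! = 1440.
Subtracting, 5040 − 1440 = 3600.

3600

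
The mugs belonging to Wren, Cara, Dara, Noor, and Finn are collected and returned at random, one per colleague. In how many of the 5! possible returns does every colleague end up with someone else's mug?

44

This is the derangement count D_5: permutations of 5 items with no fixed point.
By inclusion–exclusion this is Σ_{j=0}^{5} (−1)^j C(5,j)·(5−j)!.
Computing: 120 − 120 + 60 − 20 + 5 − 1 = 44.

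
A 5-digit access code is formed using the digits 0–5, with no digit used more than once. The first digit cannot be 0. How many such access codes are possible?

The first digit has 6−1 = 5 choices (anything except 0).
The remaining 4 digits are filled from the other 5 symbols without repetition: 5 × 4 × 3 × 2 = 120.
Total: 5 × 120 = 600.

600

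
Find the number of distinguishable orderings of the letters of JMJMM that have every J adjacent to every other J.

Treat the 2 copies of J as a single block. The multiset to arrange is then {JJ, M, M, M}, 4 items in all.
That gives (4)!/(3!) = 4 arrangements.

4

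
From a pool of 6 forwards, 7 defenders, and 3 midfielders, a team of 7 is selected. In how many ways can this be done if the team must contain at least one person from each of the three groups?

9569

With no constraint there are C(16,7) = 11440 possible selections.
Selections missing a whole group: no forwards → C(10,7) = 120; no defenders → C(9,7) = 36; no midfielders → C(13,7) = 1716.
Add back selections omitting two groups (i.e. drawn from a single group): C(6,7) + C(7,7) + C(3,7) = 1.
By inclusion–exclusion: 11440 − 1872 + 1 = 9569.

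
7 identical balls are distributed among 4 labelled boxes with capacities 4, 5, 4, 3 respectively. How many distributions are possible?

76

By stars and bars, unrestricted non-negative solutions to x_1+…+x_4 = 7 number C(7+3,3) = 120.
Subtract solutions that violate a single cap (substitute x_i' = x_i − (cap_i+1)): x_1 ≥ 5 gives C(5,3) = 10; x_2 ≥ 6 gives C(4,3) = 4; x_3 ≥ 5 gives C(5,3) = 10; x_4 ≥ 4 gives C(6,3) = 20. Together 44.
No two caps can be exceeded simultaneously, so the pair terms are all 0.
By inclusion–exclusion the count is 120 − 44 + 0 = 76.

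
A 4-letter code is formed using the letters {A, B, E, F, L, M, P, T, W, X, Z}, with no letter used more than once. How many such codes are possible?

With no repetition, fill the 4 letters in order: 11 choices, then 10, down to 8.
That product is 11 × 10 × 9 × 8 = 7920.

7920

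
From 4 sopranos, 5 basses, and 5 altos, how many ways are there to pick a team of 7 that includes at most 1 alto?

456

Split by how many altos are chosen (0 through 1).
Sum: C(5,0)·C(9,7) + C(5,1)·C(9,6) = 36 + 420 = 456.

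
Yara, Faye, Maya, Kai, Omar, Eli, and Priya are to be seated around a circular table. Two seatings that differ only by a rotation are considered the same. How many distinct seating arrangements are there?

Around a circle, 7 distinct people have 7!/7 = (6)! = 720 rotationally distinct seatings.

720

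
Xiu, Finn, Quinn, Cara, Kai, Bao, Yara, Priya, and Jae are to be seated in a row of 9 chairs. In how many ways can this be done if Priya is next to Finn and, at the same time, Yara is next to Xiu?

20160

Treat {Priya,Finn} as one block (2 orders) and {Yara,Xiu} as another (2 orders).
That leaves 7 units to arrange: 2 × 2 × 7! = 4 × 5040 = 20160.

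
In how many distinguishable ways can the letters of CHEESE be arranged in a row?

120

Letter multiplicities in CHEESE: C×1, E×3, H×1, S×1.
Dividing 6! = 720 by 3! = 6 for the repeated letters gives 120.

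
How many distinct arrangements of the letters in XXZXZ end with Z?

4

Fix Z in the last position and arrange the remaining 4 letters.
Those 4 letters have X appearing 3 times, giving (4)!/(3!) = 4.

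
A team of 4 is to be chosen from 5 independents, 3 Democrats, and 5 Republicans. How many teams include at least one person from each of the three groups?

375

Unrestricted: C(13,4) = 715 ways to pick any 4 of the 13.
Subtract selections that omit an entire group: no independents → C(8,4) = 70; no Democrats → C(10,4) = 210; no Republicans → C(8,4) = 70.
Add back selections omitting two groups (i.e. drawn from a single group): C(5,4) + C(3,4) + C(5,4) = 10.
By inclusion–exclusion: 715 − 350 + 10 = 375.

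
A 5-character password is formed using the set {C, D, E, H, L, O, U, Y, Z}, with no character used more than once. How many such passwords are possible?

15120

Choose and order 5 of the 9 symbols: the first character has 9 options, the next 8, and so on down to 5.
That product is 9 × 8 × 7 × 6 × 5 = 15120.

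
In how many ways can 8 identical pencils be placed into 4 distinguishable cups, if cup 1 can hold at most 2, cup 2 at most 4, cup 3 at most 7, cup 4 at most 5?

Without the upper bounds there are C(11,3) = 165 ways to split 8 among 4 cups.
Subtract solutions that violate a single cap (substitute x_i' = x_i − (cap_i+1)): x_1 ≥ 3 gives C(8,3) = 56; x_2 ≥ 5 gives C(6,3) = 20; x_3 ≥ 8 gives C(3,3) = 1; x_4 ≥ 6 gives C(5,3) = 10. Together 87.
Add back pairs where two caps are both exceeded: 1 + 0 + 0 + 0 + 0 + 0 = 1.
By inclusion–exclusion the count is 165 − 87 + 1 = 79.

79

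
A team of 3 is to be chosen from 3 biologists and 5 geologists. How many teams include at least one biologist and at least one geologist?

45

With no constraint there are C(8,3) = 56 possible selections.
Subtract selections that omit an entire group: no biologists → C(5,3) = 10; no geologists → C(3,3) = 1.
Both groups omitted at once is impossible, so 56 − 11 = 45.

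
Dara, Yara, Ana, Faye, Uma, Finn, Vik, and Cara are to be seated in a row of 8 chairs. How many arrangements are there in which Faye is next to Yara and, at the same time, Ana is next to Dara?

Treat {Faye,Yara} as one block (2 orders) and {Ana,Dara} as another (2 orders).
That leaves 6 units to arrange: 2 × 2 × 6! = 4 × 720 = 2880.

2880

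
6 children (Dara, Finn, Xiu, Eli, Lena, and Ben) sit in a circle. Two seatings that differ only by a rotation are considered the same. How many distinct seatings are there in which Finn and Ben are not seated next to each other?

72

All circular seatings of 6 people number (5)! = 120.
Seatings with Finn beside Ben: treat them as a block with 2 internal orders, giving 2 × (4)! = 48.
Subtracting, 120 − 48 = 72.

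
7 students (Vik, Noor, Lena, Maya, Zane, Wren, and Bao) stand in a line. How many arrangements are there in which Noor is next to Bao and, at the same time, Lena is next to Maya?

480

Treat {Noor,Bao} as one block (2 orders) and {Lena,Maya} as another (2 orders).
That leaves 5 units to arrange: 2 × 2 × 5! = 4 × 120 = 480.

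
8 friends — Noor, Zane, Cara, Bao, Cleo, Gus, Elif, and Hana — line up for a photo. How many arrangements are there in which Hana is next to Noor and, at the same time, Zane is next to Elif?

2880

Treat {Hana,Noor} as one block (2 orders) and {Zane,Elif} as another (2 orders).
That leaves 6 units to arrange: 2 × 2 × 6! = 4 × 720 = 2880.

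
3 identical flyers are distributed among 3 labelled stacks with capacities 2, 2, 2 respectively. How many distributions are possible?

Without the upper bounds there are C(5,2) = 10 ways to split 3 among 3 stacks.
Subtract solutions that violate a single cap (substitute x_i' = x_i − (cap_i+1)): x_1 ≥ 3 gives C(2,2) = 1; x_2 ≥ 3 gives C(2,2) = 1; x_3 ≥ 3 gives C(2,2) = 1. Together 3.
No two caps can be exceeded simultaneously, so the pair terms are all 0.
By inclusion–exclusion the count is 10 − 3 + 0 = 7.

7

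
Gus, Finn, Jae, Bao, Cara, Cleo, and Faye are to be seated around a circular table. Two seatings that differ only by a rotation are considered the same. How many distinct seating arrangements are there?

720

Around a circle, 7 distinct people have 7!/7 = (6)! = 720 rotationally distinct seatings.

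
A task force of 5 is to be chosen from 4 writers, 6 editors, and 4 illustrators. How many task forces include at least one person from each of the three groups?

1448

Unrestricted: C(14,5) = 2002 ways to pick any 5 of the 14.
Selections missing a whole group: no writers → C(10,5) = 252; no editors → C(8,5) = 56; no illustrators → C(10,5) = 252.
Add back selections omitting two groups (i.e. drawn from a single group): C(4,5) + C(6,5) + C(4,5) = 6.
By inclusion–exclusion: 2002 − 560 + 6 = 1448.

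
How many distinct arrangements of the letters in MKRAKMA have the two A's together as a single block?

180

Treat the 2 copies of A as a single block. The multiset to arrange is then {AA, K, K, M, M, R}, 6 items in all.
That gives (6)!/(2!·2!) = 180 arrangements.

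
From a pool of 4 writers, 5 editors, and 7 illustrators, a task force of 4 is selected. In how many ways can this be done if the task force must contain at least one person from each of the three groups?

With no constraint there are C(16,4) = 1820 possible selections.
Selections missing a whole group: no writers → C(12,4) = 495; no editors → C(11,4) = 330; no illustrators → C(9,4) = 126.
Add back selections omitting two groups (i.e. drawn from a single group): C(4,4) + C(5,4) + C(7,4) = 41.
By inclusion–exclusion: 1820 − 951 + 41 = 910.

910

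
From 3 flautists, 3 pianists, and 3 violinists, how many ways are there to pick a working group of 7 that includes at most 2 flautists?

21

Split by how many flautists are chosen (0 through 2).
Sum: C(3,0)·C(6,7) + C(3,1)·C(6,6) + C(3,2)·C(6,5) = 0 + 3 + 18 = 21.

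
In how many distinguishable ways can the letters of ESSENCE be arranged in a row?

420

ESSENCE has 7 letters with E appearing 3 times and S appearing twice.
The number of distinct arrangements is 7!/(3!·2!) = 5040/12 = 420.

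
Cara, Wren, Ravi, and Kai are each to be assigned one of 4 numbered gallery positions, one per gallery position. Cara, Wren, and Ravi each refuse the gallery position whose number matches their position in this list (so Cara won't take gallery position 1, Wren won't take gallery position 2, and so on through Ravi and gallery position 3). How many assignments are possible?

11

Let Aᵢ (for i ∈ {1, 2, 3}) be the placements that put person i in their forbidden gallery position. Any j of these fix j positions, leaving (4−j)! ways to fill the rest, and there are C(3,j) ways to pick which j.
By inclusion–exclusion, the number of valid placements is Σ_{j=0}^{3} (−1)^j C(3,j)·(4−j)!.
Computing: 24 − 18 + 6 − 1 = 11.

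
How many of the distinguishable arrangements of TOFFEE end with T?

30

With the last slot taken by T, it remains to arrange the other 5 letters (OFFEE).
Those 5 letters have E appearing twice and F appearing twice, giving (5)!/(2!·2!) = 30.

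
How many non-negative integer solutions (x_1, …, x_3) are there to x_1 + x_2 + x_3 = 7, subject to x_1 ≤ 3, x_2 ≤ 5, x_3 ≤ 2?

9

By stars and bars, unrestricted non-negative solutions to x_1+…+x_3 = 7 number C(7+2,2) = 36.
Subtract solutions that violate a single cap (substitute x_i' = x_i − (cap_i+1)): x_1 ≥ 4 gives C(5,2) = 10; x_2 ≥ 6 gives C(3,2) = 3; x_3 ≥ 3 gives C(6,2) = 15. Together 28.
Add back pairs where two caps are both exceeded: 0 + 1 + 0 = 1.
By inclusion–exclusion the count is 36 − 28 + 1 = 9.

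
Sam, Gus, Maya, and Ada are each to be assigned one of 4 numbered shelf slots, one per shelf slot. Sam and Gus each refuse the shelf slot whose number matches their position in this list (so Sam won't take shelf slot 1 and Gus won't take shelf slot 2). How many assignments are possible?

Let Aᵢ (for i ∈ {1, 2}) be the placements that put person i in their forbidden shelf slot. Any j of these fix j positions, leaving (4−j)! ways to fill the rest, and there are C(2,j) ways to pick which j.
By inclusion–exclusion, the number of valid placements is Σ_{j=0}^{2} (−1)^j C(2,j)·(4−j)!.
Computing: 24 − 12 + 2 = 14.

14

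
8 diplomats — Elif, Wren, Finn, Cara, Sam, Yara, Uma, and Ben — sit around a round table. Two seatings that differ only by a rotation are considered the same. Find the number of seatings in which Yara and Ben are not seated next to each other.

3600

All circular seatings of 8 people number (7)! = 5040.
Those with Yara next to Ben: fuse the pair into one unit and seat 7 units around a circle — 2·(6)! = 1440.
Subtracting, 5040 − 1440 = 3600.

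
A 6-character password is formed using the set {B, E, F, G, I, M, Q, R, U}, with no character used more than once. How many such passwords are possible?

60480

Choose and order 6 of the 9 symbols: the first character has 9 options, the next 8, and so on down to 4.
That product is 9 × 8 × 7 × 6 × 5 × 4 = 60480.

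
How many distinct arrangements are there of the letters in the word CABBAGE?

The 7 letters of CABBAGE have repeats: A appearing twice and B appearing twice.
Dividing 7! = 5040 by 2!·2! = 4 for the repeated letters gives 1260.

1260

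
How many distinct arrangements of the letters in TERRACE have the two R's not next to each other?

900

Total arrangements of TERRACE: 7!/(2!·2!) = 1260.
If the two R's are adjacent, glue them into one block, leaving 6 items to arrange: (6)!/(2!) = 360 ways.
Hence 1260 − 360 = 900.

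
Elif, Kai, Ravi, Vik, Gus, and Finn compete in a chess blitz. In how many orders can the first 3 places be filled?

120

There are 6 choices for 1st place, 5 for 2nd, and 4 for 3rd.
That gives 6 × 5 × 4 = 120.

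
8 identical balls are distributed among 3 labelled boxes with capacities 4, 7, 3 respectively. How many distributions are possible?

By stars and bars, unrestricted non-negative solutions to x_1+…+x_3 = 8 number C(8+2,2) = 45.
Subtract solutions that violate a single cap (substitute x_i' = x_i − (cap_i+1)): x_1 ≥ 5 gives C(5,2) = 10; x_2 ≥ 8 gives C(2,2) = 1; x_3 ≥ 4 gives C(6,2) = 15. Together 26.
No two caps can be exceeded simultaneously, so the pair terms are all 0.
By inclusion–exclusion the count is 45 − 26 + 0 = 19.

19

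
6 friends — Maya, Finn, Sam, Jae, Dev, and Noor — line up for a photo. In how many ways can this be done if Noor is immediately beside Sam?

Glue Noor and Sam into one block (2 internal orders), leaving 5 units to arrange in a row.
That gives 2 × 5! = 2 × 120 = 240.

240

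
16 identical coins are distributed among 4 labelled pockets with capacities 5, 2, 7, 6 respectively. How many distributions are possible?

By stars and bars, unrestricted non-negative solutions to x_1+…+x_4 = 16 number C(16+3,3) = 969.
Subtract solutions that violate a single cap (substitute x_i' = x_i − (cap_i+1)): x_1 ≥ 6 gives C(13,3) = 286; x_2 ≥ 3 gives C(16,3) = 560; x_3 ≥ 8 gives C(11,3) = 165; x_4 ≥ 7 gives C(12,3) = 220. Together 1231.
Add back pairs where two caps are both exceeded: 120 + 10 + 20 + 56 + 84 + 4 = 294.
Subtract triples: 0 + 1 + 0 + 0 = 1.
By inclusion–exclusion the count is 969 − 1231 + 294 − 1 = 31.

31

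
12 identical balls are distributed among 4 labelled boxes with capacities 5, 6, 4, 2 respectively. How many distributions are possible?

45

Ignoring the caps, the number of non-negative solutions to x_1+…+x_4 = 12 is C(15,3) = 455.
Subtract solutions that violate a single cap (substitute x_i' = x_i − (cap_i+1)): x_1 ≥ 6 gives C(9,3) = 84; x_2 ≥ 7 gives C(8,3) = 56; x_3 ≥ 5 gives C(10,3) = 120; x_4 ≥ 3 gives C(12,3) = 220. Together 480.
Add back pairs where two caps are both exceeded: 0 + 4 + 20 + 1 + 10 + 35 = 70.
By inclusion–exclusion the count is 455 − 480 + 70 = 45.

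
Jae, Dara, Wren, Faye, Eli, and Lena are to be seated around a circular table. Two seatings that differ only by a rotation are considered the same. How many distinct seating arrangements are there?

Seat Jae anywhere (absorbing the rotational symmetry), then permute the other 5: (5)! = 120.

120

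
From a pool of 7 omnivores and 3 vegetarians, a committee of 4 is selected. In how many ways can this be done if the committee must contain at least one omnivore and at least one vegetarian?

Total 4-person selections from all 10: C(10,4) = 210.
Subtract selections that omit an entire group: no omnivores → C(3,4) = 0; no vegetarians → C(7,4) = 35.
Both groups omitted at once is impossible, so 210 − 35 = 175.

175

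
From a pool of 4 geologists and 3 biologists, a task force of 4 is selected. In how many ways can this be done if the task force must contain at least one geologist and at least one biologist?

Unrestricted: C(7,4) = 35 ways to pick any 4 of the 7.
Selections missing a whole group: no geologists → C(3,4) = 0; no biologists → C(4,4) = 1.
Both groups omitted at once is impossible, so 35 − 1 = 34.

34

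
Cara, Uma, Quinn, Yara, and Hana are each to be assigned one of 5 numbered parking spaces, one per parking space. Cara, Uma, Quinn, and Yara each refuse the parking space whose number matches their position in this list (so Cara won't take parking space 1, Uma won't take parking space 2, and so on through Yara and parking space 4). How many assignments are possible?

53

Let Aᵢ (for 1 ≤ i ≤ 4) be the placements that put person i in their forbidden parking space. Any j of these fix j positions, leaving (5−j)! ways to fill the rest, and there are C(4,j) ways to pick which j.
By inclusion–exclusion, the number of valid placements is Σ_{j=0}^{4} (−1)^j C(4,j)·(5−j)!.
Computing: 120 − 96 + 36 − 8 + 1 = 53.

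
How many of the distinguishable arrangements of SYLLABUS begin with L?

2520

With the first slot taken by L, it remains to arrange the other 7 letters (SYLABUS).
Those 7 letters have S appearing twice, giving (7)!/(2!) = 2520.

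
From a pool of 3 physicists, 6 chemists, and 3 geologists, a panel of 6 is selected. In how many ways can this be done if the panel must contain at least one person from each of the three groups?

756

With no constraint there are C(12,6) = 924 possible selections.
Selections missing a whole group: no physicists → C(9,6) = 84; no chemists → C(6,6) = 1; no geologists → C(9,6) = 84.
Add back selections omitting two groups (i.e. drawn from a single group): C(3,6) + C(6,6) + C(3,6) = 1.
By inclusion–exclusion: 924 − 169 + 1 = 756.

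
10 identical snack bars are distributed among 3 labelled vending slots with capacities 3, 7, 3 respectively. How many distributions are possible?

10

Ignoring the caps, the number of non-negative solutions to x_1+…+x_3 = 10 is C(12,2) = 66.
Subtract solutions that violate a single cap (substitute x_i' = x_i − (cap_i+1)): x_1 ≥ 4 gives C(8,2) = 28; x_2 ≥ 8 gives C(4,2) = 6; x_3 ≥ 4 gives C(8,2) = 28. Together 62.
Add back pairs where two caps are both exceeded: 0 + 6 + 0 = 6.
By inclusion–exclusion the count is 66 − 62 + 6 = 10.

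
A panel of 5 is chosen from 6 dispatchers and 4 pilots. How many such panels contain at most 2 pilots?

Split by how many pilots are chosen (0 through 2).
Sum: C(4,0)·C(6,5) + C(4,1)·C(6,4) + C(4,2)·C(6,3) = 6 + 60 + 120 = 186.

186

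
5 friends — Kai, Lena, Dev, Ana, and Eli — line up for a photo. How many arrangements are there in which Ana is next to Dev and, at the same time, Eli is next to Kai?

Treat {Ana,Dev} as one block (2 orders) and {Eli,Kai} as another (2 orders).
That leaves 3 units to arrange: 2 × 2 × 3! = 4 × 6 = 24.

24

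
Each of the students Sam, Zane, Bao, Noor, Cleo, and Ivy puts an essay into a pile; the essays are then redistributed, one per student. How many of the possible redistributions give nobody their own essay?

265

Count assignments avoiding every fixed point. For any j of the 6 students fixed to their own essay, the other 6−j can be arranged in (6−j)! ways.
By inclusion–exclusion this is Σ_{j=0}^{6} (−1)^j C(6,j)·(6−j)!.
Computing: 720 − 720 + 360 − 120 + 30 − 6 + 1 = 265.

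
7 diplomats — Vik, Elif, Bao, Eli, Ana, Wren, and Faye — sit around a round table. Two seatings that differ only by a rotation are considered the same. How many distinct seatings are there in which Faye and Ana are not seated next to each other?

Without the restriction there are (6)! = 720 seatings.
Seatings with Faye beside Ana: treat them as a block with 2 internal orders, giving 2 × (5)! = 240.
Subtracting, 720 − 240 = 480.

480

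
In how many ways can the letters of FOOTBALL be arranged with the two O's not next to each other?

Total arrangements of FOOTBALL: 8!/(2!·2!) = 10080.
Arrangements with the O's together: treat OO as one letter, giving (7)!/(2!) = 2520.
Hence 10080 − 2520 = 7560.

7560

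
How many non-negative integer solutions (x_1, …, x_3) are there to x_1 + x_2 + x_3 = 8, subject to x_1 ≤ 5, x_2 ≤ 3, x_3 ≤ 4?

Ignoring the caps, the number of non-negative solutions to x_1+…+x_3 = 8 is C(10,2) = 45.
Subtract solutions that violate a single cap (substitute x_i' = x_i − (cap_i+1)): x_1 ≥ 6 gives C(4,2) = 6; x_2 ≥ 4 gives C(6,2) = 15; x_3 ≥ 5 gives C(5,2) = 10. Together 31.
No two caps can be exceeded simultaneously, so the pair terms are all 0.
By inclusion–exclusion the count is 45 − 31 + 0 = 14.

14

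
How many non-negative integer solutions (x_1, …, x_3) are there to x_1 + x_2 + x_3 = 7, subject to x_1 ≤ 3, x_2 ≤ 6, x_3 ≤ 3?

15

By stars and bars, unrestricted non-negative solutions to x_1+…+x_3 = 7 number C(7+2,2) = 36.
Subtract solutions that violate a single cap (substitute x_i' = x_i − (cap_i+1)): x_1 ≥ 4 gives C(5,2) = 10; x_2 ≥ 7 gives C(2,2) = 1; x_3 ≥ 4 gives C(5,2) = 10. Together 21.
No two caps can be exceeded simultaneously, so the pair terms are all 0.
By inclusion–exclusion the count is 36 − 21 + 0 = 15.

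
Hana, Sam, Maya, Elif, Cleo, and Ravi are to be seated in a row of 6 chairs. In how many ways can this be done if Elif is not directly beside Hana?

Of the 6! = 720 arrangements, those with Elif and Hana adjacent number 2 × 5! = 240 (treat the pair as a block with 2 internal orders).
So 720 − 240 = 480 arrangements keep them apart.

480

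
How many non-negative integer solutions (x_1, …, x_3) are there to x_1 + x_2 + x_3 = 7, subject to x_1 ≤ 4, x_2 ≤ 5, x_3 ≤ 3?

By stars and bars, unrestricted non-negative solutions to x_1+…+x_3 = 7 number C(7+2,2) = 36.
Subtract solutions that violate a single cap (substitute x_i' = x_i − (cap_i+1)): x_1 ≥ 5 gives C(4,2) = 6; x_2 ≥ 6 gives C(3,2) = 3; x_3 ≥ 4 gives C(5,2) = 10. Together 19.
No two caps can be exceeded simultaneously, so the pair terms are all 0.
By inclusion–exclusion the count is 36 − 19 + 0 = 17.

17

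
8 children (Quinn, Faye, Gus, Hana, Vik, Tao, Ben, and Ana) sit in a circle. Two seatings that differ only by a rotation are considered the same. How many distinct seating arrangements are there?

Fix one person's seat to break rotational symmetry; the remaining 7 people can be arranged in (7)! = 5040 ways.

5040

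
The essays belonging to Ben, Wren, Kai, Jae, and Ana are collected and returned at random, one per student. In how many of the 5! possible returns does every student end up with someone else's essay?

44

Let Aᵢ be the assignments in which student i gets their own essay. We want the size of the complement of A₁∪…∪A_5.
By inclusion–exclusion this is Σ_{j=0}^{5} (−1)^j C(5,j)·(5−j)!.
Computing: 120 − 120 + 60 − 20 + 5 − 1 = 44.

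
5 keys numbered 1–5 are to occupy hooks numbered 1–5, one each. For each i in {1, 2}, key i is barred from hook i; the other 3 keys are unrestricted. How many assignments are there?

78

Let Aᵢ (for i ∈ {1, 2}) be the placements that put key i in its forbidden hook. Any j of these fix j positions, leaving (5−j)! ways to fill the rest, and there are C(2,j) ways to pick which j.
By inclusion–exclusion, the number of valid placements is Σ_{j=0}^{2} (−1)^j C(2,j)·(5−j)!.
Computing: 120 − 48 + 6 = 78.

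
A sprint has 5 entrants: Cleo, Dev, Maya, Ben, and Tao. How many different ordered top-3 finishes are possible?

There are 5 choices for 1st place, 4 for 2nd, and 3 for 3rd.
That gives 5 × 4 × 3 = 60.

60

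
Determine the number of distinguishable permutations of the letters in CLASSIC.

The 7 letters of CLASSIC have repeats: C appearing twice and S appearing twice.
So there are 7! / (2!·2!) = 1260 distinguishable arrangements.

1260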